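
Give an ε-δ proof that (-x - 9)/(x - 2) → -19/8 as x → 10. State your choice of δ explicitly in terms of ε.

δ = min(4, (32/11)ε)

Fix ε > 0. We want δ > 0 with 0 < |x − 10| < δ ⇒ |(-x - 9)/(x - 2) + 19/8| < ε.
Combining over a common denominator, (-x - 9)/(x - 2) + 19/8 = [(-x - 9)·8 − (-19)·(x - 2)] / [8·(x - 2)] = 11(x − 10) / (8(x - 2)).
So |(-x - 9)/(x - 2) + 19/8| = 11|x − 10| / (8·|x − 2|).
Restrict δ ≤ 4. Then |x − 10| < 4 gives |x − 2| = |(x − 10) + 8| ≥ 8 − 4 = 4.
Hence |(-x - 9)/(x - 2) + 19/8| < 11|x − 10|/(8·4) = (11/32)|x − 10|, which is < ε once |x − 10| < (32/11)ε.
Take δ = min(4, (32/11)ε). Then 0 < |x − 10| < δ forces both bounds, so |(-x - 9)/(x - 2) + 19/8| < ε.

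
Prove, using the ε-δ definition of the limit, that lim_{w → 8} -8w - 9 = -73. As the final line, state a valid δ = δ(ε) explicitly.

Let ε > 0. We need δ > 0 so that 0 < |w − 8| < δ implies |(-8w - 9) + 73| < ε.
Since (-8w - 9) + 73 = -8(w − 8), we have |(-8w - 9) + 73| = 8|w − 8|.
So 8|w − 8| < ε exactly when |w − 8| < ε/8.
Choosing δ = ε/8 gives |(-8w - 9) + 73| = 8|w − 8| < ε whenever |w − 8| < δ.

δ = ε/8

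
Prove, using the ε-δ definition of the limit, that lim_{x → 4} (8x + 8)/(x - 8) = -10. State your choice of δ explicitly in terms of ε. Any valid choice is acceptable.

δ = min(2, (1/9)ε)

Suppose ε > 0. We want δ > 0 with 0 < |x − 4| < δ ⇒ |(8x + 8)/(x - 8) + 10| < ε.
Combining over a common denominator, (8x + 8)/(x - 8) + 10 = [(8x + 8)·(-4) − 40·(x - 8)] / [(-4)·(x - 8)] = -72(x − 4) / ((-4)(x - 8)).
So |(8x + 8)/(x - 8) + 10| = 72|x − 4| / (4·|x − 8|).
Restrict δ ≤ 2. Then |x − 4| < 2 gives |x − 8| = |(x − 4) + (-4)| ≥ 4 − 2 = 2.
Hence |(8x + 8)/(x - 8) + 10| < 72|x − 4|/(4·2) = 9|x − 4|, which is < ε once |x − 4| < (1/9)ε.
Take δ = min(2, (1/9)ε). Then 0 < |x − 4| < δ forces both bounds, so |(8x + 8)/(x - 8) + 10| < ε.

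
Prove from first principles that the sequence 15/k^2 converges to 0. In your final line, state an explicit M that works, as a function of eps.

M = (15/eps)^{1/2}

Let eps > 0 be given. For k ≥ 1, |15/k^2 − 0| = 15/k^2.
15/k^2 < eps ⇔ k^2 > 15/eps ⇔ k > (15/eps)^{1/2}.
Take M = (15/eps)^{1/2}. Then k > M implies 15/k^2 < eps.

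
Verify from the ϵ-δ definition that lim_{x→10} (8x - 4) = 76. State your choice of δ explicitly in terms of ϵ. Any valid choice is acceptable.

Suppose ϵ > 0. We need δ > 0 so that 0 < |x − 10| < δ implies |(8x - 4) − 76| < ϵ.
Since (8x - 4) − 76 = 8(x − 10), we have |(8x - 4) − 76| = 8|x − 10|.
So 8|x − 10| < ϵ exactly when |x − 10| < ϵ/8.
Take δ = ϵ/8. If 0 < |x − 10| < δ then |(8x - 4) − 76| = 8|x − 10| < 8·(ϵ/8) = ϵ.

δ = ϵ/8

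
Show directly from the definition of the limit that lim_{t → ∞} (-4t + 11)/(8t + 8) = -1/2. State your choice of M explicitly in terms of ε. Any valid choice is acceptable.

Let ε > 0. We seek M > 0 such that t > M implies |(-4t + 11)/(8t + 8) + 1/2| < ε.
(-4t + 11)/(8t + 8) + 1/2 = (8(-4t + 11) − (-4)(8t + 8)) / (8(8t + 8)) = 120/(8(8t + 8)).
For t > 0 we have 8t + 8 > 8t, so |(-4t + 11)/(8t + 8) + 1/2| = 120/(8(8t + 8)) < 120/(8·8t) = (15/8)/t.
Thus |(-4t + 11)/(8t + 8) + 1/2| < ε whenever t > (15/8)/ε.
Take M = (15/8)/ε. If t > M then |(-4t + 11)/(8t + 8) + 1/2| < (15/8)/t < ε.

M = (15/8)/ε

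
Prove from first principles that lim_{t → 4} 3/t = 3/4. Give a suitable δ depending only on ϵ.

Suppose ϵ > 0. We seek δ > 0 such that 0 < |t − 4| < δ implies |3/t − (3/4)| < ϵ.
|3/t − (3/4)| = 3·|4 − t|/(4·|t|) = 3|t − 4|/(4|t|).
Restrict δ ≤ 2. Then |t − 4| < 2 gives |t| > 2, so 4|t| > 8.
Then |3/t − (3/4)| < 3|t − 4|/8, which is < ϵ when |t − 4| < (8/3)ϵ.
Take δ = min(2, (8/3)ϵ). Then 0 < |t − 4| < δ gives both |t − 4| < 2 and |t − 4| < (8/3)ϵ, so |3/t − (3/4)| < ϵ.

δ = min(2, (8/3)ϵ)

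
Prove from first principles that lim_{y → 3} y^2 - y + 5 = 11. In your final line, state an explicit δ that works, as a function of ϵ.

δ = min(2, ϵ/7)

Let ϵ > 0 be given. We want δ > 0 such that 0 < |y − 3| < δ implies |(y^2 - y + 5) − 11| < ϵ.
(y^2 - y + 5) − 11 = y^2 - y - 6 = (y − 3)(y + 2).
So |(y^2 - y + 5) − 11| = |y − 3|·|y + 2|.
Require δ ≤ 2. Then |y − 3| < 2 gives |y| < 5, and by the triangle inequality |y + 2| ≤ 5 + 2 = 7.
Hence |(y^2 - y + 5) − 11| ≤ 7|y − 3| < ϵ provided |y − 3| < ϵ/7.
Choosing δ = min(2, ϵ/7) ensures both conditions, hence |(y^2 - y + 5) − 11| < ϵ.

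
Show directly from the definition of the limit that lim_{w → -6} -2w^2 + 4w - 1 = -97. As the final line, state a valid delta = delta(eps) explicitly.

Let eps > 0 be given. We want delta > 0 such that 0 < |w + 6| < delta implies |(-2w^2 + 4w - 1) + 97| < eps.
(-2w^2 + 4w - 1) + 97 = -2w^2 + 4w + 96 = (w + 6)(-2w + 16).
So |(-2w^2 + 4w - 1) + 97| = |w + 6|·|-2w + 16|.
Assume first that |w + 6| < 1, so |w| < 7. Then |-2w + 16| ≤ 2·7 + 16 = 30.
Hence |(-2w^2 + 4w - 1) + 97| ≤ 30|w + 6| < eps provided |w + 6| < eps/30.
Take delta = min(1, eps/30). Then 0 < |w + 6| < delta gives both |w + 6| < 1 and |w + 6| < eps/30, so |(-2w^2 + 4w - 1) + 97| < eps.

delta = min(1, eps/30)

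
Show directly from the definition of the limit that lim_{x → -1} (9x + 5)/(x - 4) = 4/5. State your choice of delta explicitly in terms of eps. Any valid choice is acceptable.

delta = min(5/2, (25/82)eps)

Fix eps > 0. We want delta > 0 with 0 < |x + 1| < delta ⇒ |(9x + 5)/(x - 4) − (4/5)| < eps.
Combining over a common denominator, (9x + 5)/(x - 4) − (4/5) = [(9x + 5)·(-5) − (-4)·(x - 4)] / [(-5)·(x - 4)] = -41(x + 1) / ((-5)(x - 4)).
So |(9x + 5)/(x - 4) − (4/5)| = 41|x + 1| / (5·|x − 4|).
Restrict delta ≤ 5/2. Then |x + 1| < 5/2 gives |x − 4| = |(x + 1) + (-5)| ≥ 5 − 5/2 = 5/2.
Hence |(9x + 5)/(x - 4) − (4/5)| < 41|x + 1|/(5·(5/2)) = (82/25)|x + 1|, which is < eps once |x + 1| < (25/82)eps.
Take delta = min(5/2, (25/82)eps). Then 0 < |x + 1| < delta forces both bounds, so |(9x + 5)/(x - 4) − (4/5)| < eps.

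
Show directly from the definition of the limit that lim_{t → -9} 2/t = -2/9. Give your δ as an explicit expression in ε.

δ = min(9/2, (81/4)ε)

Suppose ε > 0. We seek δ > 0 such that 0 < |t + 9| < δ implies |2/t + 2/9| < ε.
|2/t + 2/9| = 2·|-9 − t|/(9·|t|) = 2|t + 9|/(9|t|).
Restrict δ ≤ 9/2. Then |t + 9| < 9/2 gives |t| > 9/2, so 9|t| > 81/2.
Then |2/t + 2/9| < 2|t + 9|/(81/2), which is < ε when |t + 9| < (81/4)ε.
Take δ = min(9/2, (81/4)ε). Then 0 < |t + 9| < δ gives both |t + 9| < 9/2 and |t + 9| < (81/4)ε, so |2/t + 2/9| < ε.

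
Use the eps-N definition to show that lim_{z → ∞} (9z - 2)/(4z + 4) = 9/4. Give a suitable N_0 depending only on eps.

N_0 = (11/4)/eps

Let eps > 0. We seek N_0 > 0 such that z > N_0 implies |(9z - 2)/(4z + 4) − (9/4)| < eps.
(9z - 2)/(4z + 4) − (9/4) = (4(9z - 2) − 9(4z + 4)) / (4(4z + 4)) = -44/(4(4z + 4)).
For z > 0 we have 4z + 4 > 4z, so |(9z - 2)/(4z + 4) − (9/4)| = 44/(4(4z + 4)) < 44/(4·4z) = (11/4)/z.
Thus |(9z - 2)/(4z + 4) − (9/4)| < eps whenever z > (11/4)/eps.
Take N_0 = (11/4)/eps. If z > N_0 then |(9z - 2)/(4z + 4) − (9/4)| < (11/4)/z < eps.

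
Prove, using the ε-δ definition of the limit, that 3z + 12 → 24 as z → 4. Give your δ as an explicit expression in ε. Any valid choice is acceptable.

Suppose ε > 0. We need δ > 0 so that 0 < |z − 4| < δ implies |(3z + 12) − 24| < ε.
|(3z + 12) − 24| = |3z - 12| = 3|z − 4|.
Thus it suffices that |z − 4| < ε/3.
Choosing δ = ε/3 gives |(3z + 12) − 24| = 3|z − 4| < ε whenever |z − 4| < δ.

δ = ε/3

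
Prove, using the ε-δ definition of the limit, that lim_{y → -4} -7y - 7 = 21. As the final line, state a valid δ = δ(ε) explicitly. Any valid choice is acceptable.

δ = ε/7

Fix ε > 0. We need δ > 0 so that 0 < |y + 4| < δ implies |(-7y - 7) − 21| < ε.
Since (-7y - 7) − 21 = -7(y + 4), we have |(-7y - 7) − 21| = 7|y + 4|.
So 7|y + 4| < ε exactly when |y + 4| < ε/7.
Choosing δ = ε/7 gives |(-7y - 7) − 21| = 7|y + 4| < ε whenever |y + 4| < δ.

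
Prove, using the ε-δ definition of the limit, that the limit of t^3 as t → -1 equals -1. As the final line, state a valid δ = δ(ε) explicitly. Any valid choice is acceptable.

Suppose ε > 0. We seek δ > 0 with 0 < |t + 1| < δ ⇒ |t^3 + 1| < ε.
Factor: t^3 + 1 = (t + 1)(t^2 - t + 1), so |t^3 + 1| = |t + 1|·|t^2 - t + 1|.
Restrict δ ≤ 1. Then |t + 1| < 1 gives |t| < 2, so by the triangle inequality |t^2 - t + 1| ≤ 2^2 + 2 + 1 = 7.
Hence |t^3 + 1| ≤ 7|t + 1|, which is < ε once |t + 1| < ε/7.
Take δ = min(1, ε/7). If 0 < |t + 1| < δ then both bounds hold and |t^3 + 1| ≤ 7|t + 1| < 7·(ε/7) = ε.

δ = min(1, ε/7)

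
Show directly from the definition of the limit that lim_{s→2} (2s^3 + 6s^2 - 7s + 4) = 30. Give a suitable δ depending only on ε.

δ = min(1, ε/61)

Suppose ε > 0. We want δ > 0 such that 0 < |s − 2| < δ implies |(2s^3 + 6s^2 - 7s + 4) − 30| < ε.
(2s^3 + 6s^2 - 7s + 4) − 30 = 2s^3 + 6s^2 - 7s - 26 = (s − 2)(2s^2 + 10s + 13).
So |(2s^3 + 6s^2 - 7s + 4) − 30| = |s − 2|·|2s^2 + 10s + 13|.
Assume first that |s − 2| < 1, so |s| < 3. Then |2s^2 + 10s + 13| ≤ 2·3^2 + 10·3 + 13 = 61.
Hence |(2s^3 + 6s^2 - 7s + 4) − 30| ≤ 61|s − 2| < ε provided |s − 2| < ε/61.
Take δ = min(1, ε/61). Then 0 < |s − 2| < δ gives both |s − 2| < 1 and |s − 2| < ε/61, so |(2s^3 + 6s^2 - 7s + 4) − 30| < ε.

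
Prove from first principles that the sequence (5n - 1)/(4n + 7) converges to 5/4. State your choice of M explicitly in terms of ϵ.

M = (39/16)/ϵ

Let ϵ > 0. For n ≥ 1, |(5n - 1)/(4n + 7) − (5/4)| = |-39|/(4(4n + 7)) = 39/(4(4n + 7)).
Since 4n + 7 ≥ 4n for n ≥ 1, this is ≤ 39/(4·4n) = (39/16)/n.
So |(5n - 1)/(4n + 7) − (5/4)| < ϵ whenever n > (39/16)/ϵ.
Take M = (39/16)/ϵ. If n > M then |(5n - 1)/(4n + 7) − (5/4)| ≤ (39/16)/n < ϵ.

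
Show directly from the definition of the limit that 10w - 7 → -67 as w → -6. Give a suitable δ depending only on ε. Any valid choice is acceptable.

Fix ε > 0. We need δ > 0 so that 0 < |w + 6| < δ implies |(10w - 7) + 67| < ε.
|(10w - 7) + 67| = |10w + 60| = 10|w + 6|.
Thus it suffices that |w + 6| < ε/10.
Choosing δ = ε/10 gives |(10w - 7) + 67| = 10|w + 6| < ε whenever |w + 6| < δ.

δ = ε/10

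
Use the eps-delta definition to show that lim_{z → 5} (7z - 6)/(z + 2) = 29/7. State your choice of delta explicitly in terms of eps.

delta = min(7/2, (49/40)eps)

Let eps > 0 be given. We want delta > 0 with 0 < |z − 5| < delta ⇒ |(7z - 6)/(z + 2) − (29/7)| < eps.
Combining over a common denominator, (7z - 6)/(z + 2) − (29/7) = [(7z - 6)·7 − 29·(z + 2)] / [7·(z + 2)] = 20(z − 5) / (7(z + 2)).
So |(7z - 6)/(z + 2) − (29/7)| = 20|z − 5| / (7·|z + 2|).
Restrict delta ≤ 7/2. Then |z − 5| < 7/2 gives |z + 2| = |(z − 5) + 7| ≥ 7 − 7/2 = 7/2.
Hence |(7z - 6)/(z + 2) − (29/7)| < 20|z − 5|/(7·(7/2)) = (40/49)|z − 5|, which is < eps once |z − 5| < (49/40)eps.
Take delta = min(7/2, (49/40)eps). Then 0 < |z − 5| < delta forces both bounds, so |(7z - 6)/(z + 2) − (29/7)| < eps.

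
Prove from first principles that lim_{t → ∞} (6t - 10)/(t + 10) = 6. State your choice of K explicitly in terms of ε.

K = 70/ε

Fix ε > 0. We seek K > 0 such that t > K implies |(6t - 10)/(t + 10) − 6| < ε.
(6t - 10)/(t + 10) − 6 = ((6t - 10) − 6(t + 10)) / ((t + 10)) = -70/((t + 10)).
For t > 0 we have t + 10 > t, so |(6t - 10)/(t + 10) − 6| = 70/((t + 10)) < 70/(t) = 70/t.
Thus |(6t - 10)/(t + 10) − 6| < ε whenever t > 70/ε.
Take K = 70/ε. If t > K then |(6t - 10)/(t + 10) − 6| < 70/t < ε.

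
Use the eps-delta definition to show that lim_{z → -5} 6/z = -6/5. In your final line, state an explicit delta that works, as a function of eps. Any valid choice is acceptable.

delta = min(5/2, (25/12)eps)

Let eps > 0 be given. We seek delta > 0 such that 0 < |z + 5| < delta implies |6/z + 6/5| < eps.
|6/z + 6/5| = 6·|-5 − z|/(5·|z|) = 6|z + 5|/(5|z|).
Restrict delta ≤ 5/2. Then |z + 5| < 5/2 gives |z| > 5/2, so 5|z| > 25/2.
Then |6/z + 6/5| < 6|z + 5|/(25/2), which is < eps when |z + 5| < (25/12)eps.
Take delta = min(5/2, (25/12)eps). Then 0 < |z + 5| < delta gives both |z + 5| < 5/2 and |z + 5| < (25/12)eps, so |6/z + 6/5| < eps.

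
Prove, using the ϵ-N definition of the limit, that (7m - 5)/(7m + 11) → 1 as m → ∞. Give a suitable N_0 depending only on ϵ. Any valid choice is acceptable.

N_0 = (16/7)/ϵ

Let ϵ > 0. For m ≥ 1, |(7m - 5)/(7m + 11) − 1| = |-112|/(7(7m + 11)) = 112/(7(7m + 11)).
Since 7m + 11 ≥ 7m for m ≥ 1, this is ≤ 112/(7·7m) = (16/7)/m.
So |(7m - 5)/(7m + 11) − 1| < ϵ whenever m > (16/7)/ϵ.
Take N_0 = (16/7)/ϵ. If m > N_0 then |(7m - 5)/(7m + 11) − 1| ≤ (16/7)/m < ϵ.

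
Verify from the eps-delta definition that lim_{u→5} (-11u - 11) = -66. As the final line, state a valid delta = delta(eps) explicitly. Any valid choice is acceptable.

delta = eps/11

Suppose eps > 0. We need delta > 0 so that 0 < |u − 5| < delta implies |(-11u - 11) + 66| < eps.
|(-11u - 11) + 66| = |-11u + 55| = 11|u − 5|.
Thus it suffices that |u − 5| < eps/11.
Take delta = eps/11. If 0 < |u − 5| < delta then |(-11u - 11) + 66| = 11|u − 5| < 11·(eps/11) = eps.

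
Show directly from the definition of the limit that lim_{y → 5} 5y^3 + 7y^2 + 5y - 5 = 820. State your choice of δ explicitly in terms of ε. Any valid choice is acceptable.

δ = min(1, ε/537)

Fix ε > 0. We want δ > 0 such that 0 < |y − 5| < δ implies |(5y^3 + 7y^2 + 5y - 5) − 820| < ε.
(5y^3 + 7y^2 + 5y - 5) − 820 = 5y^3 + 7y^2 + 5y - 825 = (y − 5)(5y^2 + 32y + 165).
So |(5y^3 + 7y^2 + 5y - 5) − 820| = |y − 5|·|5y^2 + 32y + 165|.
Assume first that |y − 5| < 1, so |y| < 6. Then |5y^2 + 32y + 165| ≤ 5·6^2 + 32·6 + 165 = 537.
Hence |(5y^3 + 7y^2 + 5y - 5) − 820| ≤ 537|y − 5| < ε provided |y − 5| < ε/537.
Choosing δ = min(1, ε/537) ensures both conditions, hence |(5y^3 + 7y^2 + 5y - 5) − 820| < ε.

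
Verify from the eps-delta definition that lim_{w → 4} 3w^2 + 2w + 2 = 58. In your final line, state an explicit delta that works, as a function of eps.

Let eps > 0 be given. We want delta > 0 such that 0 < |w − 4| < delta implies |(3w^2 + 2w + 2) − 58| < eps.
(3w^2 + 2w + 2) − 58 = 3w^2 + 2w - 56 = (w − 4)(3w + 14).
So |(3w^2 + 2w + 2) − 58| = |w − 4|·|3w + 14|.
Assume first that |w − 4| < 1, so |w| < 5. Then |3w + 14| ≤ 3·5 + 14 = 29.
Hence |(3w^2 + 2w + 2) − 58| ≤ 29|w − 4| < eps provided |w − 4| < eps/29.
Choosing delta = min(1, eps/29) ensures both conditions, hence |(3w^2 + 2w + 2) − 58| < eps.

delta = min(1, eps/29)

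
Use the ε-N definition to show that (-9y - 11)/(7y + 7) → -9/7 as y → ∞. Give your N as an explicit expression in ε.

Fix ε > 0. We seek N > 0 such that y > N implies |(-9y - 11)/(7y + 7) + 9/7| < ε.
(-9y - 11)/(7y + 7) + 9/7 = (7(-9y - 11) − (-9)(7y + 7)) / (7(7y + 7)) = -14/(7(7y + 7)).
For y > 0 we have 7y + 7 > 7y, so |(-9y - 11)/(7y + 7) + 9/7| = 14/(7(7y + 7)) < 14/(7·7y) = (2/7)/y.
Thus |(-9y - 11)/(7y + 7) + 9/7| < ε whenever y > (2/7)/ε.
Take N = (2/7)/ε. If y > N then |(-9y - 11)/(7y + 7) + 9/7| < (2/7)/y < ε.

N = (2/7)/ε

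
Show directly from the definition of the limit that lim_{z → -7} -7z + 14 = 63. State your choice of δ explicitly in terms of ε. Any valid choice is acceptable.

Fix ε > 0. We need δ > 0 so that 0 < |z + 7| < δ implies |(-7z + 14) − 63| < ε.
Since (-7z + 14) − 63 = -7(z + 7), we have |(-7z + 14) − 63| = 7|z + 7|.
So 7|z + 7| < ε exactly when |z + 7| < ε/7.
Take δ = ε/7. If 0 < |z + 7| < δ then |(-7z + 14) − 63| = 7|z + 7| < 7·(ε/7) = ε.

δ = ε/7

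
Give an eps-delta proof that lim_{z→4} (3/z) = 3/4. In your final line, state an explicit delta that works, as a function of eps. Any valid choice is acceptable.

Let eps > 0 be given. We seek delta > 0 such that 0 < |z − 4| < delta implies |3/z − (3/4)| < eps.
|3/z − (3/4)| = 3·|4 − z|/(4·|z|) = 3|z − 4|/(4|z|).
Restrict delta ≤ 2. Then |z − 4| < 2 gives |z| > 2, so 4|z| > 8.
Then |3/z − (3/4)| < 3|z − 4|/8, which is < eps when |z − 4| < (8/3)eps.
Take delta = min(2, (8/3)eps). Then 0 < |z − 4| < delta gives both |z − 4| < 2 and |z − 4| < (8/3)eps, so |3/z − (3/4)| < eps.

delta = min(2, (8/3)eps)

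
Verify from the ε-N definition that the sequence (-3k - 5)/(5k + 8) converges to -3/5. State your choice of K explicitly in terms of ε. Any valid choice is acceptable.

Let ε > 0 be given. For k ≥ 1, |(-3k - 5)/(5k + 8) + 3/5| = |-1|/(5(5k + 8)) = 1/(5(5k + 8)).
Since 5k + 8 ≥ 5k for k ≥ 1, this is ≤ 1/(5·5k) = (1/25)/k.
So |(-3k - 5)/(5k + 8) + 3/5| < ε whenever k > (1/25)/ε.
Take K = (1/25)/ε. If k > K then |(-3k - 5)/(5k + 8) + 3/5| ≤ (1/25)/k < ε.

K = (1/25)/ε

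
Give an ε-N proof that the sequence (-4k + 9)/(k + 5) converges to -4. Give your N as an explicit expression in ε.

N = 29/ε

Let ε > 0. For k ≥ 1, |(-4k + 9)/(k + 5) + 4| = |29|/((k + 5)) = 29/((k + 5)).
Since k + 5 ≥ k for k ≥ 1, this is ≤ 29/(k) = 29/k.
So |(-4k + 9)/(k + 5) + 4| < ε whenever k > 29/ε.
Take N = 29/ε. If k > N then |(-4k + 9)/(k + 5) + 4| ≤ 29/k < ε.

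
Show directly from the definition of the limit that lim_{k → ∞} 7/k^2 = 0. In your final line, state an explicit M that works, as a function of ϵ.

Suppose ϵ > 0. For k ≥ 1, |7/k^2 − 0| = 7/k^2.
7/k^2 < ϵ ⇔ k^2 > 7/ϵ ⇔ k > (7/ϵ)^{1/2}.
Take M = (7/ϵ)^{1/2}. Then k > M implies 7/k^2 < ϵ.

M = (7/ϵ)^{1/2}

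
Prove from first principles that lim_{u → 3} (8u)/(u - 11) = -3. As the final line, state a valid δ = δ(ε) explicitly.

Fix ε > 0. We want δ > 0 with 0 < |u − 3| < δ ⇒ |(8u)/(u - 11) + 3| < ε.
Combining over a common denominator, (8u)/(u - 11) + 3 = [(8u)·(-8) − 24·(u - 11)] / [(-8)·(u - 11)] = -88(u − 3) / ((-8)(u - 11)).
So |(8u)/(u - 11) + 3| = 88|u − 3| / (8·|u − 11|).
Restrict δ ≤ 4. Then |u − 3| < 4 gives |u − 11| = |(u − 3) + (-8)| ≥ 8 − 4 = 4.
Hence |(8u)/(u - 11) + 3| < 88|u − 3|/(8·4) = (11/4)|u − 3|, which is < ε once |u − 3| < (4/11)ε.
Take δ = min(4, (4/11)ε). Then 0 < |u − 3| < δ forces both bounds, so |(8u)/(u - 11) + 3| < ε.

δ = min(4, (4/11)ε)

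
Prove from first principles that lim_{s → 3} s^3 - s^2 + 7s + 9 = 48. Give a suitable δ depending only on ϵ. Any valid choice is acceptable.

Let ϵ > 0 be given. We want δ > 0 such that 0 < |s − 3| < δ implies |(s^3 - s^2 + 7s + 9) − 48| < ϵ.
(s^3 - s^2 + 7s + 9) − 48 = s^3 - s^2 + 7s - 39 = (s − 3)(s^2 + 2s + 13).
So |(s^3 - s^2 + 7s + 9) − 48| = |s − 3|·|s^2 + 2s + 13|.
Require δ ≤ 1. Then |s − 3| < 1 gives |s| < 4, and by the triangle inequality |s^2 + 2s + 13| ≤ 4^2 + 2·4 + 13 = 37.
Hence |(s^3 - s^2 + 7s + 9) − 48| ≤ 37|s − 3| < ϵ provided |s − 3| < ϵ/37.
Take δ = min(1, ϵ/37). Then 0 < |s − 3| < δ gives both |s − 3| < 1 and |s − 3| < ϵ/37, so |(s^3 - s^2 + 7s + 9) − 48| < ϵ.

δ = min(1, ϵ/37)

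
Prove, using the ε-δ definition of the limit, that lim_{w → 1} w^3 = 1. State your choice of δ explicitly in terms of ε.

δ = min(1, ε/7)

Suppose ε > 0. We seek δ > 0 with 0 < |w − 1| < δ ⇒ |w^3 − 1| < ε.
Factor: w^3 − 1 = (w − 1)(w^2 + w + 1), so |w^3 − 1| = |w − 1|·|w^2 + w + 1|.
Restrict δ ≤ 1. Then |w − 1| < 1 gives |w| < 2, so by the triangle inequality |w^2 + w + 1| ≤ 2^2 + 2 + 1 = 7.
Hence |w^3 − 1| ≤ 7|w − 1|, which is < ε once |w − 1| < ε/7.
Take δ = min(1, ε/7). If 0 < |w − 1| < δ then both bounds hold and |w^3 − 1| ≤ 7|w − 1| < 7·(ε/7) = ε.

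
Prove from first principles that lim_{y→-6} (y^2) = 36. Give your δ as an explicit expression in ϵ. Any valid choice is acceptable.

δ = min(1, ϵ/13)

Suppose ϵ > 0. We seek δ > 0 with 0 < |y + 6| < δ ⇒ |y^2 − 36| < ϵ.
Factor: y^2 − 36 = (y + 6)(y - 6), so |y^2 − 36| = |y + 6|·|y - 6|.
Restrict δ ≤ 1. Then |y + 6| < 1 gives |y| < 7, so by the triangle inequality |y - 6| ≤ 7 + 6 = 13.
Hence |y^2 − 36| ≤ 13|y + 6|, which is < ϵ once |y + 6| < ϵ/13.
Take δ = min(1, ϵ/13). If 0 < |y + 6| < δ then both bounds hold and |y^2 − 36| ≤ 13|y + 6| < 13·(ϵ/13) = ϵ.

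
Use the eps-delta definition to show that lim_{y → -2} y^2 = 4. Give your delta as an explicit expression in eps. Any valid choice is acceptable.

delta = min(2, eps/6)

Suppose eps > 0. We seek delta > 0 with 0 < |y + 2| < delta ⇒ |y^2 − 4| < eps.
Factor: y^2 − 4 = (y + 2)(y - 2), so |y^2 − 4| = |y + 2|·|y - 2|.
Restrict delta ≤ 2. Then |y + 2| < 2 gives |y| < 4, so by the triangle inequality |y - 2| ≤ 4 + 2 = 6.
Hence |y^2 − 4| ≤ 6|y + 2|, which is < eps once |y + 2| < eps/6.
Take delta = min(2, eps/6). If 0 < |y + 2| < delta then both bounds hold and |y^2 − 4| ≤ 6|y + 2| < 6·(eps/6) = eps.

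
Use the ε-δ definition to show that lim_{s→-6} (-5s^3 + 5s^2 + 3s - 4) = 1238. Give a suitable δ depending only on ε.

δ = min(1, ε/697)

Let ε > 0 be given. We want δ > 0 such that 0 < |s + 6| < δ implies |(-5s^3 + 5s^2 + 3s - 4) − 1238| < ε.
(-5s^3 + 5s^2 + 3s - 4) − 1238 = -5s^3 + 5s^2 + 3s - 1242 = (s + 6)(-5s^2 + 35s - 207).
So |(-5s^3 + 5s^2 + 3s - 4) − 1238| = |s + 6|·|-5s^2 + 35s - 207|.
Require δ ≤ 1. Then |s + 6| < 1 gives |s| < 7, and by the triangle inequality |-5s^2 + 35s - 207| ≤ 5·7^2 + 35·7 + 207 = 697.
Hence |(-5s^3 + 5s^2 + 3s - 4) − 1238| ≤ 697|s + 6| < ε provided |s + 6| < ε/697.
Choosing δ = min(1, ε/697) ensures both conditions, hence |(-5s^3 + 5s^2 + 3s - 4) − 1238| < ε.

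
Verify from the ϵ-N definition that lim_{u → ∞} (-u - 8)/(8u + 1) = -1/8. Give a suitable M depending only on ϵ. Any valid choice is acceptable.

M = (63/64)/ϵ

Suppose ϵ > 0. We seek M > 0 such that u > M implies |(-u - 8)/(8u + 1) + 1/8| < ϵ.
(-u - 8)/(8u + 1) + 1/8 = (8(-u - 8) − (-1)(8u + 1)) / (8(8u + 1)) = -63/(8(8u + 1)).
For u > 0 we have 8u + 1 > 8u, so |(-u - 8)/(8u + 1) + 1/8| = 63/(8(8u + 1)) < 63/(8·8u) = (63/64)/u.
Thus |(-u - 8)/(8u + 1) + 1/8| < ϵ whenever u > (63/64)/ϵ.
Take M = (63/64)/ϵ. If u > M then |(-u - 8)/(8u + 1) + 1/8| < (63/64)/u < ϵ.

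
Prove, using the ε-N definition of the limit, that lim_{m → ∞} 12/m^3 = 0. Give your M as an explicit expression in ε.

Let ε > 0. For m ≥ 1, |12/m^3 − 0| = 12/m^3.
12/m^3 < ε ⇔ m^3 > 12/ε ⇔ m > (12/ε)^{1/3}.
Take M = (12/ε)^{1/3}. Then m > M implies 12/m^3 < ε.

M = (12/ε)^{1/3}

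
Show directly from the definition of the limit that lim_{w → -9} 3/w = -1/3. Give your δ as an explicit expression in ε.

δ = min(9/2, (27/2)ε)

Fix ε > 0. We seek δ > 0 such that 0 < |w + 9| < δ implies |3/w + 1/3| < ε.
|3/w + 1/3| = 3·|-9 − w|/(9·|w|) = 3|w + 9|/(9|w|).
Restrict δ ≤ 9/2. Then |w + 9| < 9/2 gives |w| > 9/2, so 9|w| > 81/2.
Then |3/w + 1/3| < 3|w + 9|/(81/2), which is < ε when |w + 9| < (27/2)ε.
Take δ = min(9/2, (27/2)ε). Then 0 < |w + 9| < δ gives both |w + 9| < 9/2 and |w + 9| < (27/2)ε, so |3/w + 1/3| < ε.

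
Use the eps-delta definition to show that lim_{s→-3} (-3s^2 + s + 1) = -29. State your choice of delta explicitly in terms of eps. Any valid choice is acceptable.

delta = min(1, eps/22)

Suppose eps > 0. We want delta > 0 such that 0 < |s + 3| < delta implies |(-3s^2 + s + 1) + 29| < eps.
(-3s^2 + s + 1) + 29 = -3s^2 + s + 30 = (s + 3)(-3s + 10).
So |(-3s^2 + s + 1) + 29| = |s + 3|·|-3s + 10|.
Require delta ≤ 1. Then |s + 3| < 1 gives |s| < 4, and by the triangle inequality |-3s + 10| ≤ 3·4 + 10 = 22.
Hence |(-3s^2 + s + 1) + 29| ≤ 22|s + 3| < eps provided |s + 3| < eps/22.
Take delta = min(1, eps/22). Then 0 < |s + 3| < delta gives both |s + 3| < 1 and |s + 3| < eps/22, so |(-3s^2 + s + 1) + 29| < eps.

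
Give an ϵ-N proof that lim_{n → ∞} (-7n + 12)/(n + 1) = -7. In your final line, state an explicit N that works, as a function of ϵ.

N = 19/ϵ

Fix ϵ > 0. For n ≥ 1, |(-7n + 12)/(n + 1) + 7| = |19|/((n + 1)) = 19/((n + 1)).
Since n + 1 ≥ n for n ≥ 1, this is ≤ 19/(n) = 19/n.
So |(-7n + 12)/(n + 1) + 7| < ϵ whenever n > 19/ϵ.
Take N = 19/ϵ. If n > N then |(-7n + 12)/(n + 1) + 7| ≤ 19/n < ϵ.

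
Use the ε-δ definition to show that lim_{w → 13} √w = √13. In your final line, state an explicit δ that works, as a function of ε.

δ = min(13, √13·ε)

Let ε > 0 be given. We want δ > 0 such that 0 < |w − 13| < δ implies |√w − √13| < ε.
Multiplying by the conjugate, |√w − √13| = |w − 13|/(√w + √13).
Restrict δ ≤ 13 so that |w − 13| < 13 forces w > 0, and then √w + √13 > √13.
Hence |√w − √13| < |w − 13|/√13, which is < ε once |w − 13| < √13·ε.
Take δ = min(13, √13·ε). If 0 < |w − 13| < δ then w > 0 and |√w − √13| < |w − 13|/√13 < ε.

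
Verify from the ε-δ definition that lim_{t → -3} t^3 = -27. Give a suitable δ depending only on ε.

δ = min(1, ε/37)

Fix ε > 0. We seek δ > 0 with 0 < |t + 3| < δ ⇒ |t^3 + 27| < ε.
Factor: t^3 + 27 = (t + 3)(t^2 - 3t + 9), so |t^3 + 27| = |t + 3|·|t^2 - 3t + 9|.
Restrict δ ≤ 1. Then |t + 3| < 1 gives |t| < 4, so by the triangle inequality |t^2 - 3t + 9| ≤ 4^2 + 3·4 + 9 = 37.
Hence |t^3 + 27| ≤ 37|t + 3|, which is < ε once |t + 3| < ε/37.
Take δ = min(1, ε/37). If 0 < |t + 3| < δ then both bounds hold and |t^3 + 27| ≤ 37|t + 3| < 37·(ε/37) = ε.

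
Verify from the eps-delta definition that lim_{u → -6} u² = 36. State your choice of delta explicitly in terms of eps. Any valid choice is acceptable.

delta = min(1, eps/13)

Suppose eps > 0. We seek delta > 0 with 0 < |u + 6| < delta ⇒ |u² − 36| < eps.
Factor: u² − 36 = (u + 6)(u - 6), so |u² − 36| = |u + 6|·|u - 6|.
Impose delta ≤ 1 so that |u| < 7; then |u - 6| ≤ 13.
Hence |u² − 36| ≤ 13|u + 6|, which is < eps once |u + 6| < eps/13.
Take delta = min(1, eps/13). If 0 < |u + 6| < delta then both bounds hold and |u² − 36| ≤ 13|u + 6| < 13·(eps/13) = eps.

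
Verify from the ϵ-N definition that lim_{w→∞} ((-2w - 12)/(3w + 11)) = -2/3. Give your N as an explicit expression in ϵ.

Suppose ϵ > 0. We seek N > 0 such that w > N implies |(-2w - 12)/(3w + 11) + 2/3| < ϵ.
(-2w - 12)/(3w + 11) + 2/3 = (3(-2w - 12) − (-2)(3w + 11)) / (3(3w + 11)) = -14/(3(3w + 11)).
For w > 0 we have 3w + 11 > 3w, so |(-2w - 12)/(3w + 11) + 2/3| = 14/(3(3w + 11)) < 14/(3·3w) = (14/9)/w.
Thus |(-2w - 12)/(3w + 11) + 2/3| < ϵ whenever w > (14/9)/ϵ.
Take N = (14/9)/ϵ. If w > N then |(-2w - 12)/(3w + 11) + 2/3| < (14/9)/w < ϵ.

N = (14/9)/ϵ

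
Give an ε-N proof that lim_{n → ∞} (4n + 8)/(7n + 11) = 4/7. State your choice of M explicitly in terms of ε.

M = (12/49)/ε

Let ε > 0 be given. For n ≥ 1, |(4n + 8)/(7n + 11) − (4/7)| = |12|/(7(7n + 11)) = 12/(7(7n + 11)).
Since 7n + 11 ≥ 7n for n ≥ 1, this is ≤ 12/(7·7n) = (12/49)/n.
So |(4n + 8)/(7n + 11) − (4/7)| < ε whenever n > (12/49)/ε.
Take M = (12/49)/ε. If n > M then |(4n + 8)/(7n + 11) − (4/7)| ≤ (12/49)/n < ε.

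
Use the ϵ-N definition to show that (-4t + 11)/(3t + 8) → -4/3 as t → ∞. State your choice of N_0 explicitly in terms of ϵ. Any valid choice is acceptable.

N_0 = (65/9)/ϵ

Let ϵ > 0 be given. We seek N_0 > 0 such that t > N_0 implies |(-4t + 11)/(3t + 8) + 4/3| < ϵ.
(-4t + 11)/(3t + 8) + 4/3 = (3(-4t + 11) − (-4)(3t + 8)) / (3(3t + 8)) = 65/(3(3t + 8)).
For t > 0 we have 3t + 8 > 3t, so |(-4t + 11)/(3t + 8) + 4/3| = 65/(3(3t + 8)) < 65/(3·3t) = (65/9)/t.
Thus |(-4t + 11)/(3t + 8) + 4/3| < ϵ whenever t > (65/9)/ϵ.
Take N_0 = (65/9)/ϵ. If t > N_0 then |(-4t + 11)/(3t + 8) + 4/3| < (65/9)/t < ϵ.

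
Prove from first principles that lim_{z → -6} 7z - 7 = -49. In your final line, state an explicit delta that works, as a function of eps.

delta = eps/7

Let eps > 0 be given. We need delta > 0 so that 0 < |z + 6| < delta implies |(7z - 7) + 49| < eps.
|(7z - 7) + 49| = |7z + 42| = 7|z + 6|.
Thus it suffices that |z + 6| < eps/7.
Take delta = eps/7. If 0 < |z + 6| < delta then |(7z - 7) + 49| = 7|z + 6| < 7·(eps/7) = eps.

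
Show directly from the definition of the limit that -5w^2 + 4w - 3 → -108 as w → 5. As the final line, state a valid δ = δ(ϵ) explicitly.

δ = min(1, ϵ/51)

Let ϵ > 0 be given. We want δ > 0 such that 0 < |w − 5| < δ implies |(-5w^2 + 4w - 3) + 108| < ϵ.
(-5w^2 + 4w - 3) + 108 = -5w^2 + 4w + 105 = (w − 5)(-5w - 21).
So |(-5w^2 + 4w - 3) + 108| = |w − 5|·|-5w - 21|.
Assume first that |w − 5| < 1, so |w| < 6. Then |-5w - 21| ≤ 5·6 + 21 = 51.
Hence |(-5w^2 + 4w - 3) + 108| ≤ 51|w − 5| < ϵ provided |w − 5| < ϵ/51.
Choosing δ = min(1, ϵ/51) ensures both conditions, hence |(-5w^2 + 4w - 3) + 108| < ϵ.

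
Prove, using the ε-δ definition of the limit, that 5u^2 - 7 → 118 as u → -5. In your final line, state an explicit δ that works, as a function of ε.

δ = min(2, ε/60)

Suppose ε > 0. We want δ > 0 such that 0 < |u + 5| < δ implies |(5u^2 - 7) − 118| < ε.
(5u^2 - 7) − 118 = 5u^2 - 125 = (u + 5)(5u - 25).
So |(5u^2 - 7) − 118| = |u + 5|·|5u - 25|.
Require δ ≤ 2. Then |u + 5| < 2 gives |u| < 7, and by the triangle inequality |5u - 25| ≤ 5·7 + 25 = 60.
Hence |(5u^2 - 7) − 118| ≤ 60|u + 5| < ε provided |u + 5| < ε/60.
Choosing δ = min(2, ε/60) ensures both conditions, hence |(5u^2 - 7) − 118| < ε.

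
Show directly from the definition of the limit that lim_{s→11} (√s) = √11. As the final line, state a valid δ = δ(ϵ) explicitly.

Fix ϵ > 0. We want δ > 0 such that 0 < |s − 11| < δ implies |√s − √11| < ϵ.
Rationalise: √s − √11 = (s − 11)/(√s + √11), so |√s − √11| = |s − 11|/(√s + √11).
Restrict δ ≤ 11 so that |s − 11| < 11 forces s > 0, and then √s + √11 > √11.
Hence |√s − √11| < |s − 11|/√11, which is < ϵ once |s − 11| < √11·ϵ.
Take δ = min(11, √11·ϵ). If 0 < |s − 11| < δ then s > 0 and |√s − √11| < |s − 11|/√11 < ϵ.

δ = min(11, √11·ϵ)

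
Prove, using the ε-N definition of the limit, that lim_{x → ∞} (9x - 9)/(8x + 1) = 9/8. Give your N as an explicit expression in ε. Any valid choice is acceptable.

N = (81/64)/ε

Let ε > 0. We seek N > 0 such that x > N implies |(9x - 9)/(8x + 1) − (9/8)| < ε.
(9x - 9)/(8x + 1) − (9/8) = (8(9x - 9) − 9(8x + 1)) / (8(8x + 1)) = -81/(8(8x + 1)).
For x > 0 we have 8x + 1 > 8x, so |(9x - 9)/(8x + 1) − (9/8)| = 81/(8(8x + 1)) < 81/(8·8x) = (81/64)/x.
Thus |(9x - 9)/(8x + 1) − (9/8)| < ε whenever x > (81/64)/ε.
Take N = (81/64)/ε. If x > N then |(9x - 9)/(8x + 1) − (9/8)| < (81/64)/x < ε.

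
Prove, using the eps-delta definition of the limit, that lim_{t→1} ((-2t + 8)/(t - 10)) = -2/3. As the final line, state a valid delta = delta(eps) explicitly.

delta = min(9/2, (27/8)eps)

Let eps > 0. We want delta > 0 with 0 < |t − 1| < delta ⇒ |(-2t + 8)/(t - 10) + 2/3| < eps.
Combining over a common denominator, (-2t + 8)/(t - 10) + 2/3 = [(-2t + 8)·(-9) − 6·(t - 10)] / [(-9)·(t - 10)] = 12(t − 1) / ((-9)(t - 10)).
So |(-2t + 8)/(t - 10) + 2/3| = 12|t − 1| / (9·|t − 10|).
Restrict delta ≤ 9/2. Then |t − 1| < 9/2 gives |t − 10| = |(t − 1) + (-9)| ≥ 9 − 9/2 = 9/2.
Hence |(-2t + 8)/(t - 10) + 2/3| < 12|t − 1|/(9·(9/2)) = (8/27)|t − 1|, which is < eps once |t − 1| < (27/8)eps.
Take delta = min(9/2, (27/8)eps). Then 0 < |t − 1| < delta forces both bounds, so |(-2t + 8)/(t - 10) + 2/3| < eps.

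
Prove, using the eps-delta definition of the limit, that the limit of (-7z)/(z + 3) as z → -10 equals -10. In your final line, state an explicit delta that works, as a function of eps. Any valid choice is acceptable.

Fix eps > 0. We want delta > 0 with 0 < |z + 10| < delta ⇒ |(-7z)/(z + 3) + 10| < eps.
Combining over a common denominator, (-7z)/(z + 3) + 10 = [(-7z)·(-7) − 70·(z + 3)] / [(-7)·(z + 3)] = -21(z + 10) / ((-7)(z + 3)).
So |(-7z)/(z + 3) + 10| = 21|z + 10| / (7·|z + 3|).
Restrict delta ≤ 7/2. Then |z + 10| < 7/2 gives |z + 3| = |(z + 10) + (-7)| ≥ 7 − 7/2 = 7/2.
Hence |(-7z)/(z + 3) + 10| < 21|z + 10|/(7·(7/2)) = (6/7)|z + 10|, which is < eps once |z + 10| < (7/6)eps.
Take delta = min(7/2, (7/6)eps). Then 0 < |z + 10| < delta forces both bounds, so |(-7z)/(z + 3) + 10| < eps.

delta = min(7/2, (7/6)eps)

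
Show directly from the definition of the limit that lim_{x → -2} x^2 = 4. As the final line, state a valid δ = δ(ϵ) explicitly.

Let ϵ > 0 be given. We seek δ > 0 with 0 < |x + 2| < δ ⇒ |x^2 − 4| < ϵ.
Factor: x^2 − 4 = (x + 2)(x - 2), so |x^2 − 4| = |x + 2|·|x - 2|.
Restrict δ ≤ 1. Then |x + 2| < 1 gives |x| < 3, so by the triangle inequality |x - 2| ≤ 3 + 2 = 5.
Hence |x^2 − 4| ≤ 5|x + 2|, which is < ϵ once |x + 2| < ϵ/5.
Take δ = min(1, ϵ/5). If 0 < |x + 2| < δ then both bounds hold and |x^2 − 4| ≤ 5|x + 2| < 5·(ϵ/5) = ϵ.

δ = min(1, ϵ/5)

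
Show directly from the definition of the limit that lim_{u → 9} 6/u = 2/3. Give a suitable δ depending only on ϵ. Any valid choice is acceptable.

Let ϵ > 0. We seek δ > 0 such that 0 < |u − 9| < δ implies |6/u − (2/3)| < ϵ.
|6/u − (2/3)| = 6·|9 − u|/(9·|u|) = 6|u − 9|/(9|u|).
Restrict δ ≤ 9/2. Then |u − 9| < 9/2 gives |u| > 9/2, so 9|u| > 81/2.
Then |6/u − (2/3)| < 6|u − 9|/(81/2), which is < ϵ when |u − 9| < (27/4)ϵ.
Take δ = min(9/2, (27/4)ϵ). Then 0 < |u − 9| < δ gives both |u − 9| < 9/2 and |u − 9| < (27/4)ϵ, so |6/u − (2/3)| < ϵ.

δ = min(9/2, (27/4)ϵ)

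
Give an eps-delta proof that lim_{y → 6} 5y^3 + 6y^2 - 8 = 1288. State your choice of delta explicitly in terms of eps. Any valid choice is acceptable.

delta = min(1, eps/713)

Suppose eps > 0. We want delta > 0 such that 0 < |y − 6| < delta implies |(5y^3 + 6y^2 - 8) − 1288| < eps.
(5y^3 + 6y^2 - 8) − 1288 = 5y^3 + 6y^2 - 1296 = (y − 6)(5y^2 + 36y + 216).
So |(5y^3 + 6y^2 - 8) − 1288| = |y − 6|·|5y^2 + 36y + 216|.
Require delta ≤ 1. Then |y − 6| < 1 gives |y| < 7, and by the triangle inequality |5y^2 + 36y + 216| ≤ 5·7^2 + 36·7 + 216 = 713.
Hence |(5y^3 + 6y^2 - 8) − 1288| ≤ 713|y − 6| < eps provided |y − 6| < eps/713.
Take delta = min(1, eps/713). Then 0 < |y − 6| < delta gives both |y − 6| < 1 and |y − 6| < eps/713, so |(5y^3 + 6y^2 - 8) − 1288| < eps.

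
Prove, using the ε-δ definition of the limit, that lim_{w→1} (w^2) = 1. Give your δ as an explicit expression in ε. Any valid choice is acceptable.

Let ε > 0 be given. We seek δ > 0 with 0 < |w − 1| < δ ⇒ |w^2 − 1| < ε.
Factor: w^2 − 1 = (w − 1)(w + 1), so |w^2 − 1| = |w − 1|·|w + 1|.
Impose δ ≤ 1 so that |w| < 2; then |w + 1| ≤ 3.
Hence |w^2 − 1| ≤ 3|w − 1|, which is < ε once |w − 1| < ε/3.
Take δ = min(1, ε/3). If 0 < |w − 1| < δ then both bounds hold and |w^2 − 1| ≤ 3|w − 1| < 3·(ε/3) = ε.

δ = min(1, ε/3)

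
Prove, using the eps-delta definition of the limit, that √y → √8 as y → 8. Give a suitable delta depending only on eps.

delta = min(8, √8·eps)

Let eps > 0. We want delta > 0 such that 0 < |y − 8| < delta implies |√y − √8| < eps.
Rationalise: √y − √8 = (y − 8)/(√y + √8), so |√y − √8| = |y − 8|/(√y + √8).
Restrict delta ≤ 8 so that |y − 8| < 8 forces y > 0, and then √y + √8 > √8.
Hence |√y − √8| < |y − 8|/√8, which is < eps once |y − 8| < √8·eps.
Take delta = min(8, √8·eps). If 0 < |y − 8| < delta then y > 0 and |√y − √8| < |y − 8|/√8 < eps.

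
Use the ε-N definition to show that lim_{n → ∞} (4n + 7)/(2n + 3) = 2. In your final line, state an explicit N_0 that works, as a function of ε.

N_0 = (1/2)/ε

Let ε > 0 be given. For n ≥ 1, |(4n + 7)/(2n + 3) − 2| = |2|/(2(2n + 3)) = 2/(2(2n + 3)).
Since 2n + 3 ≥ 2n for n ≥ 1, this is ≤ 2/(2·2n) = (1/2)/n.
So |(4n + 7)/(2n + 3) − 2| < ε whenever n > (1/2)/ε.
Take N_0 = (1/2)/ε. If n > N_0 then |(4n + 7)/(2n + 3) − 2| ≤ (1/2)/n < ε.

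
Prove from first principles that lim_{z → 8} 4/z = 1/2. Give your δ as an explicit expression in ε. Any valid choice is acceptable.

Let ε > 0. We seek δ > 0 such that 0 < |z − 8| < δ implies |4/z − (1/2)| < ε.
|4/z − (1/2)| = 4·|8 − z|/(8·|z|) = 4|z − 8|/(8|z|).
Require δ ≤ 4 so that |z| > 8 − 4 = 4, hence 8|z| > 32.
Then |4/z − (1/2)| < 4|z − 8|/32, which is < ε when |z − 8| < 8ε.
Take δ = min(4, 8ε). Then 0 < |z − 8| < δ gives both |z − 8| < 4 and |z − 8| < 8ε, so |4/z − (1/2)| < ε.

δ = min(4, 8ε)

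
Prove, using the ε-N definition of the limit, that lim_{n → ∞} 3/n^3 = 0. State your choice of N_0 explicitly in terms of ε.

N_0 = (3/ε)^{1/3}

Let ε > 0. For n ≥ 1, |3/n^3 − 0| = 3/n^3.
3/n^3 < ε ⇔ n^3 > 3/ε ⇔ n > (3/ε)^{1/3}.
Take N_0 = (3/ε)^{1/3}. Then n > N_0 implies 3/n^3 < ε.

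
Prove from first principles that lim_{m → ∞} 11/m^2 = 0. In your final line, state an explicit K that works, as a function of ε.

K = (11/ε)^{1/2}

Let ε > 0. For m ≥ 1, |11/m^2 − 0| = 11/m^2.
11/m^2 < ε ⇔ m^2 > 11/ε ⇔ m > (11/ε)^{1/2}.
Take K = (11/ε)^{1/2}. Then m > K implies 11/m^2 < ε.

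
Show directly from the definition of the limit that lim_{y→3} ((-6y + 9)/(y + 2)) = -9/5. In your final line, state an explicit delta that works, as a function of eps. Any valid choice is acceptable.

delta = min(5/2, (25/42)eps)

Let eps > 0 be given. We want delta > 0 with 0 < |y − 3| < delta ⇒ |(-6y + 9)/(y + 2) + 9/5| < eps.
Combining over a common denominator, (-6y + 9)/(y + 2) + 9/5 = [(-6y + 9)·5 − (-9)·(y + 2)] / [5·(y + 2)] = -21(y − 3) / (5(y + 2)).
So |(-6y + 9)/(y + 2) + 9/5| = 21|y − 3| / (5·|y + 2|).
Restrict delta ≤ 5/2. Then |y − 3| < 5/2 gives |y + 2| = |(y − 3) + 5| ≥ 5 − 5/2 = 5/2.
Hence |(-6y + 9)/(y + 2) + 9/5| < 21|y − 3|/(5·(5/2)) = (42/25)|y − 3|, which is < eps once |y − 3| < (25/42)eps.
Take delta = min(5/2, (25/42)eps). Then 0 < |y − 3| < delta forces both bounds, so |(-6y + 9)/(y + 2) + 9/5| < eps.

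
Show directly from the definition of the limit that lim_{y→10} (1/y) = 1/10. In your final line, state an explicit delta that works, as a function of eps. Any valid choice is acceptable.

Let eps > 0. We seek delta > 0 such that 0 < |y − 10| < delta implies |1/y − (1/10)| < eps.
|1/y − (1/10)| = |10 − y|/(10·|y|) = |y − 10|/(10|y|).
Restrict delta ≤ 5. Then |y − 10| < 5 gives |y| > 5, so 10|y| > 50.
Then |1/y − (1/10)| < |y − 10|/50, which is < eps when |y − 10| < 50eps.
Take delta = min(5, 50eps). Then 0 < |y − 10| < delta gives both |y − 10| < 5 and |y − 10| < 50eps, so |1/y − (1/10)| < eps.

delta = min(5, 50eps)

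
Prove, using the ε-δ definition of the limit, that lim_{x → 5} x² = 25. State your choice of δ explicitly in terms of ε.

Let ε > 0. We seek δ > 0 with 0 < |x − 5| < δ ⇒ |x² − 25| < ε.
Factor: x² − 25 = (x − 5)(x + 5), so |x² − 25| = |x − 5|·|x + 5|.
Restrict δ ≤ 2. Then |x − 5| < 2 gives |x| < 7, so by the triangle inequality |x + 5| ≤ 7 + 5 = 12.
Hence |x² − 25| ≤ 12|x − 5|, which is < ε once |x − 5| < ε/12.
Take δ = min(2, ε/12). If 0 < |x − 5| < δ then both bounds hold and |x² − 25| ≤ 12|x − 5| < 12·(ε/12) = ε.

δ = min(2, ε/12)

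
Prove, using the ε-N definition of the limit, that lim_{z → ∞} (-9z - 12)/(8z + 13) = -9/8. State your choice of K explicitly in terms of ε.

K = (21/64)/ε

Let ε > 0. We seek K > 0 such that z > K implies |(-9z - 12)/(8z + 13) + 9/8| < ε.
(-9z - 12)/(8z + 13) + 9/8 = (8(-9z - 12) − (-9)(8z + 13)) / (8(8z + 13)) = 21/(8(8z + 13)).
For z > 0 we have 8z + 13 > 8z, so |(-9z - 12)/(8z + 13) + 9/8| = 21/(8(8z + 13)) < 21/(8·8z) = (21/64)/z.
Thus |(-9z - 12)/(8z + 13) + 9/8| < ε whenever z > (21/64)/ε.
Take K = (21/64)/ε. If z > K then |(-9z - 12)/(8z + 13) + 9/8| < (21/64)/z < ε.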